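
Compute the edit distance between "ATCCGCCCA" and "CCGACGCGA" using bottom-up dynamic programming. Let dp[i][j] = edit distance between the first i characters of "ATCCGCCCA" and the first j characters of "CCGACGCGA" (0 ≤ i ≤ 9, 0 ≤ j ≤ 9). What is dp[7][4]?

4

   ''  C  C  G  A  C  G  C  G  A
''  0  1  2  3  4  5  6  7  8  9
 A  1  1  2  3  3  4  5  6  7  8
 T  2  2  2  3  4  4  5  6  7  8
 C  3  2  2  3  4  4  5  5  6  7
 C  4  3  2  3  4  4  5  5  6  7
 G  5  4  3  2  3  4  4  5  5  6
 C  6  5  4  3  3  3  4  4  5  6
 C  7  6  5  4  4  3  4  4  5  6
 C  8  7  6  5  5  4  4  4  5  6
 A  9  8  7  6  5  5  5  5  5  5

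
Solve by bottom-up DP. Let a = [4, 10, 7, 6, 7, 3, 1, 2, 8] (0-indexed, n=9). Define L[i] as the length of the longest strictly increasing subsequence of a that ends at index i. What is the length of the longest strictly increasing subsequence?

4

   i    0    1    2    3    4    5    6    7    8
a[i]    4   10    7    6    7    3    1    2    8
L[i]    1    2    2    2    3    1    1    2    4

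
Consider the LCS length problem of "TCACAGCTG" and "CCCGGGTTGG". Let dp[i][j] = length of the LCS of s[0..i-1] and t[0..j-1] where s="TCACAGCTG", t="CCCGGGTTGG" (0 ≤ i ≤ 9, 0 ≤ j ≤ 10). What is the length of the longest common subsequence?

5

   ''  C  C  C  G  G  G  T  T  G  G
''  0  0  0  0  0  0  0  0  0  0  0
 T  0  0  0  0  0  0  0  1  1  1  1
 C  0  1  1  1  1  1  1  1  1  1  1
 A  0  1  1  1  1  1  1  1  1  1  1
 C  0  1  2  2  2  2  2  2  2  2  2
 A  0  1  2  2  2  2  2  2  2  2  2
 G  0  1  2  2  3  3  3  3  3  3  3
 C  0  1  2  3  3  3  3  3  3  3  3
 T  0  1  2  3  3  3  3  4  4  4  4
 G  0  1  2  3  4  4  4  4  4  5  5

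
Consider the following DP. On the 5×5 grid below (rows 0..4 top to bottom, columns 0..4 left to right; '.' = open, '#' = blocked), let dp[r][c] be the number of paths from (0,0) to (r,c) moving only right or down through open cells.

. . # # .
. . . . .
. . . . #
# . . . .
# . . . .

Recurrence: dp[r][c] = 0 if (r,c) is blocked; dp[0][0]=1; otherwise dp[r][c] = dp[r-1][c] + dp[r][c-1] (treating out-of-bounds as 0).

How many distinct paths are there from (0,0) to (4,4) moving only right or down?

r\c   0   1   2   3   4
  0   1   1   0   0   0
  1   1   2   2   2   2
  2   1   3   5   7   0
  3   0   3   8  15  15
  4   0   3  11  26  41

41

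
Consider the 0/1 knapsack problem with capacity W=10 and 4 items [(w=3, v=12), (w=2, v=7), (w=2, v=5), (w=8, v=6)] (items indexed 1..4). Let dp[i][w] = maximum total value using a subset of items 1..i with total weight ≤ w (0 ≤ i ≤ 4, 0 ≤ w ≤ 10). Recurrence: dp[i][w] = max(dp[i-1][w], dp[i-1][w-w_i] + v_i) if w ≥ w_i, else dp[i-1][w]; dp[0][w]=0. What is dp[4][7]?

24

i\w   0   1   2   3   4   5   6   7   8   9  10
  0   0   0   0   0   0   0   0   0   0   0   0
  1   0   0   0  12  12  12  12  12  12  12  12
  2   0   0   7  12  12  19  19  19  19  19  19
  3   0   0   7  12  12  19  19  24  24  24  24
  4   0   0   7  12  12  19  19  24  24  24  24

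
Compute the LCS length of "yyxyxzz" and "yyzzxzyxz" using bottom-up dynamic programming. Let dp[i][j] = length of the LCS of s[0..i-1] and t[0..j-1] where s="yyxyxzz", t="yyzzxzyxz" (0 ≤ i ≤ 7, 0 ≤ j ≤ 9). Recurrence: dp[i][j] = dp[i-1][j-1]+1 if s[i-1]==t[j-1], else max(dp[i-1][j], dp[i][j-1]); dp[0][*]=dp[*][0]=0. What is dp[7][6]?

   ''  y  y  z  z  x  z  y  x  z
''  0  0  0  0  0  0  0  0  0  0
 y  0  1  1  1  1  1  1  1  1  1
 y  0  1  2  2  2  2  2  2  2  2
 x  0  1  2  2  2  3  3  3  3  3
 y  0  1  2  2  2  3  3  4  4  4
 x  0  1  2  2  2  3  3  4  5  5
 z  0  1  2  3  3  3  4  4  5  6
 z  0  1  2  3  4  4  4  4  5  6

4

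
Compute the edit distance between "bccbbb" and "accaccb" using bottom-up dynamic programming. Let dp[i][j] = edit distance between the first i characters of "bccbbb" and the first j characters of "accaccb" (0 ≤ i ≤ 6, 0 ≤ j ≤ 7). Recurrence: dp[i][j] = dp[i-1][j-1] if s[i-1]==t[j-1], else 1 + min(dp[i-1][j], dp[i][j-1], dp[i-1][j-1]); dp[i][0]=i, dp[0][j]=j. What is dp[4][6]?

   ''  a  c  c  a  c  c  b
''  0  1  2  3  4  5  6  7
 b  1  1  2  3  4  5  6  6
 c  2  2  1  2  3  4  5  6
 c  3  3  2  1  2  3  4  5
 b  4  4  3  2  2  3  4  4
 b  5  5  4  3  3  3  4  4
 b  6  6  5  4  4  4  4  4

4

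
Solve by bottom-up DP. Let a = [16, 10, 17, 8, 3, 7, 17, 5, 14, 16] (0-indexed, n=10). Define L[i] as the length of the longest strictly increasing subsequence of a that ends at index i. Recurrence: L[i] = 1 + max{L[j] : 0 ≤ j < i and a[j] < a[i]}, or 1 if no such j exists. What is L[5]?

2

   i    0    1    2    3    4    5    6    7    8    9
a[i]   16   10   17    8    3    7   17    5   14   16
L[i]    1    1    2    1    1    2    3    2    3    4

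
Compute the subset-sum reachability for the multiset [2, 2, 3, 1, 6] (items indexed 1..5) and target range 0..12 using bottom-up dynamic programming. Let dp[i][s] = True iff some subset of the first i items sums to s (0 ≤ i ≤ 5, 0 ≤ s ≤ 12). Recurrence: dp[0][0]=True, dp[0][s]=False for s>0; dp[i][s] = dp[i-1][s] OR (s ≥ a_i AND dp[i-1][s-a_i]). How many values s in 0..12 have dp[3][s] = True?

6

i\s   0   1   2   3   4   5   6   7   8   9  10  11  12
  0   T   F   F   F   F   F   F   F   F   F   F   F   F
  1   T   F   T   F   F   F   F   F   F   F   F   F   F
  2   T   F   T   F   T   F   F   F   F   F   F   F   F
  3   T   F   T   T   T   T   F   T   F   F   F   F   F
  4   T   T   T   T   T   T   T   T   T   F   F   F   F
  5   T   T   T   T   T   T   T   T   T   T   T   T   T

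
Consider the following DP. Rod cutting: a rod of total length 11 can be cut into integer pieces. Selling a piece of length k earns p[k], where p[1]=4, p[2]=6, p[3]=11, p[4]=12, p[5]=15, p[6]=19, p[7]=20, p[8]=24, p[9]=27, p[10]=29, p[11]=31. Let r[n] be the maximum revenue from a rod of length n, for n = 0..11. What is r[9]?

   n    0    1    2    3    4    5    6    7    8    9   10   11
r[n]    0    4    8   12   16   20   24   28   32   36   40   44

36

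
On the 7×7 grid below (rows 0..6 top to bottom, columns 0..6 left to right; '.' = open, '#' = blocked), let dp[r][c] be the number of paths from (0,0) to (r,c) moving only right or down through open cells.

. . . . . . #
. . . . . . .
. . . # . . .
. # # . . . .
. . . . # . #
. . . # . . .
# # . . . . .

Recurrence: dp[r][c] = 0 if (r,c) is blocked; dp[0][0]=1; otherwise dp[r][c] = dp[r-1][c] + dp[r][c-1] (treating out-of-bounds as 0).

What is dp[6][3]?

r\c   0   1   2   3   4   5   6
  0   1   1   1   1   1   1   0
  1   1   2   3   4   5   6   6
  2   1   3   6   0   5  11  17
  3   1   0   0   0   5  16  33
  4   1   1   1   1   0  16   0
  5   1   2   3   0   0  16  16
  6   0   0   3   3   3  19  35

3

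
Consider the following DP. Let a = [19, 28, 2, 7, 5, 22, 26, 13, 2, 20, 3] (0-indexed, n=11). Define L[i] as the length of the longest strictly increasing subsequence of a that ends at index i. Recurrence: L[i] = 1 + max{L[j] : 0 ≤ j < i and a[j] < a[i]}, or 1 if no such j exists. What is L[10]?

   i    0    1    2    3    4    5    6    7    8    9   10
a[i]   19   28    2    7    5   22   26   13    2   20    3
L[i]    1    2    1    2    2    3    4    3    1    4    2

2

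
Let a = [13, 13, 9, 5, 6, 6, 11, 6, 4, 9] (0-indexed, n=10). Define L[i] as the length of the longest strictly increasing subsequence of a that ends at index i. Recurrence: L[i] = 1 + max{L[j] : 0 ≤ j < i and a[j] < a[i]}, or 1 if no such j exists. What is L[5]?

   i    0    1    2    3    4    5    6    7    8    9
a[i]   13   13    9    5    6    6   11    6    4    9
L[i]    1    1    1    1    2    2    3    2    1    3

2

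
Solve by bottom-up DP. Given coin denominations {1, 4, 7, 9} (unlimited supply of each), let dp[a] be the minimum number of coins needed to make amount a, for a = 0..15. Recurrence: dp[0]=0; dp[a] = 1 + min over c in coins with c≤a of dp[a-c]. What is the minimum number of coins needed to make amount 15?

3

 a  0  1  2  3  4  5  6  7  8  9 10 11 12 13 14 15
dp  0  1  2  3  1  2  3  1  2  1  2  2  3  2  2  3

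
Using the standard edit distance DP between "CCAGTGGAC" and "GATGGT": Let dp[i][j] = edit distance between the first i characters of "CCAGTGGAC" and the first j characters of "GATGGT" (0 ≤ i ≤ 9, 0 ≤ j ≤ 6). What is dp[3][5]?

   ''  G  A  T  G  G  T
''  0  1  2  3  4  5  6
 C  1  1  2  3  4  5  6
 C  2  2  2  3  4  5  6
 A  3  3  2  3  4  5  6
 G  4  3  3  3  3  4  5
 T  5  4  4  3  4  4  4
 G  6  5  5  4  3  4  5
 G  7  6  6  5  4  3  4
 A  8  7  6  6  5  4  4
 C  9  8  7  7  6  5  5

5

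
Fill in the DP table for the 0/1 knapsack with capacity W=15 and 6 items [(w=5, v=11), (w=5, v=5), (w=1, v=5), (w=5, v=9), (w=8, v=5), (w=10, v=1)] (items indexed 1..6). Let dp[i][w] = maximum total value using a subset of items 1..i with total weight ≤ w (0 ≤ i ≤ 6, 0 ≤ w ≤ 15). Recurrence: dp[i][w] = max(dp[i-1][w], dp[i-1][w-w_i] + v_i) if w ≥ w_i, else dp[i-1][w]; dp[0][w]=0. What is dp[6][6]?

i\w   0   1   2   3   4   5   6   7   8   9  10  11  12  13  14  15
  0   0   0   0   0   0   0   0   0   0   0   0   0   0   0   0   0
  1   0   0   0   0   0  11  11  11  11  11  11  11  11  11  11  11
  2   0   0   0   0   0  11  11  11  11  11  16  16  16  16  16  16
  3   0   5   5   5   5  11  16  16  16  16  16  21  21  21  21  21
  4   0   5   5   5   5  11  16  16  16  16  20  25  25  25  25  25
  5   0   5   5   5   5  11  16  16  16  16  20  25  25  25  25  25
  6   0   5   5   5   5  11  16  16  16  16  20  25  25  25  25  25

16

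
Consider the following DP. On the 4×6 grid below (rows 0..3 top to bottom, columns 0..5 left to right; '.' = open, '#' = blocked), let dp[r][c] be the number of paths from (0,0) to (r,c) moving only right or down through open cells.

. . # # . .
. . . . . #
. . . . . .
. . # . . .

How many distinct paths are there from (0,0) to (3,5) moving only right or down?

25

r\c   0   1   2   3   4   5
  0   1   1   0   0   0   0
  1   1   2   2   2   2   0
  2   1   3   5   7   9   9
  3   1   4   0   7  16  25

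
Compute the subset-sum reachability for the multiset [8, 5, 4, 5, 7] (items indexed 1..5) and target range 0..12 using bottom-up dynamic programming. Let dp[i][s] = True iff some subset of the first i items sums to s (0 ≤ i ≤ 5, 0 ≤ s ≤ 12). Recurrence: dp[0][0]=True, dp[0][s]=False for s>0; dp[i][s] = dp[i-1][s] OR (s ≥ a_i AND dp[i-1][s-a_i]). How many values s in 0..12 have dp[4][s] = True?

7

i\s   0   1   2   3   4   5   6   7   8   9  10  11  12
  0   T   F   F   F   F   F   F   F   F   F   F   F   F
  1   T   F   F   F   F   F   F   F   T   F   F   F   F
  2   T   F   F   F   F   T   F   F   T   F   F   F   F
  3   T   F   F   F   T   T   F   F   T   T   F   F   T
  4   T   F   F   F   T   T   F   F   T   T   T   F   T
  5   T   F   F   F   T   T   F   T   T   T   T   T   T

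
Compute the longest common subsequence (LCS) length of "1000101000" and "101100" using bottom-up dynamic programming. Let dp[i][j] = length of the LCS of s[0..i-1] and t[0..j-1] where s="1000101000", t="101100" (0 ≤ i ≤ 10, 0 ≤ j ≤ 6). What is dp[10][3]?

   ''  1  0  1  1  0  0
''  0  0  0  0  0  0  0
 1  0  1  1  1  1  1  1
 0  0  1  2  2  2  2  2
 0  0  1  2  2  2  3  3
 0  0  1  2  2  2  3  4
 1  0  1  2  3  3  3  4
 0  0  1  2  3  3  4  4
 1  0  1  2  3  4  4  4
 0  0  1  2  3  4  5  5
 0  0  1  2  3  4  5  6
 0  0  1  2  3  4  5  6

3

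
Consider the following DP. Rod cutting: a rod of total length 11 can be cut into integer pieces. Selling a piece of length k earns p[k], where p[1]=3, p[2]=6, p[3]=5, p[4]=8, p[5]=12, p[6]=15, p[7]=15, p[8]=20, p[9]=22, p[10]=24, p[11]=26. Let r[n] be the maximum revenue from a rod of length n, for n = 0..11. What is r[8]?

24

   n    0    1    2    3    4    5    6    7    8    9   10   11
r[n]    0    3    6    9   12   15   18   21   24   27   30   33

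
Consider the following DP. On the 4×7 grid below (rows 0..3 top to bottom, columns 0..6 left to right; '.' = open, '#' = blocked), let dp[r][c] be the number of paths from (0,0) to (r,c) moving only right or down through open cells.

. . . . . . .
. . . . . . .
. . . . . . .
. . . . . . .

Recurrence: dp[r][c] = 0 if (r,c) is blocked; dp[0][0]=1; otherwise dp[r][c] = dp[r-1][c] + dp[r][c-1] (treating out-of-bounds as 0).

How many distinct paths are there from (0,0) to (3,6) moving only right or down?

r\c   0   1   2   3   4   5   6
  0   1   1   1   1   1   1   1
  1   1   2   3   4   5   6   7
  2   1   3   6  10  15  21  28
  3   1   4  10  20  35  56  84

84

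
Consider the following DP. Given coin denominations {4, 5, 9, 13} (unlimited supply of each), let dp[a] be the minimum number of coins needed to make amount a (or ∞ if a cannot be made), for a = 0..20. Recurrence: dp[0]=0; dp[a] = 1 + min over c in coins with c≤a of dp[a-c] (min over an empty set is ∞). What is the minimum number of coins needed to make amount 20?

4

 a  0  1  2  3  4  5  6  7  8  9 10 11 12 13 14 15 16 17 18 19 20
dp  0  -  -  -  1  1  -  -  2  1  2  -  3  1  2  3  4  2  2  3  4
(- denotes ∞ / unreachable)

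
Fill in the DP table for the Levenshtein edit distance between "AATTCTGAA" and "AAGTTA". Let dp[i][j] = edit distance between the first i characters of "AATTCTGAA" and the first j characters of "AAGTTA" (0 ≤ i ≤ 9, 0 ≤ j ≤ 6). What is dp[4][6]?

   ''  A  A  G  T  T  A
''  0  1  2  3  4  5  6
 A  1  0  1  2  3  4  5
 A  2  1  0  1  2  3  4
 T  3  2  1  1  1  2  3
 T  4  3  2  2  1  1  2
 C  5  4  3  3  2  2  2
 T  6  5  4  4  3  2  3
 G  7  6  5  4  4  3  3
 A  8  7  6  5  5  4  3
 A  9  8  7  6  6  5  4

2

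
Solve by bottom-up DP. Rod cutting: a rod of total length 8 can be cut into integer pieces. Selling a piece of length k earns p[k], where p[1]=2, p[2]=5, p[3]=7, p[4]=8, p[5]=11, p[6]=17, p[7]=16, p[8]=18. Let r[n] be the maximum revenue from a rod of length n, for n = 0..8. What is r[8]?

   n    0    1    2    3    4    5    6    7    8
r[n]    0    2    5    7   10   12   17   19   22

22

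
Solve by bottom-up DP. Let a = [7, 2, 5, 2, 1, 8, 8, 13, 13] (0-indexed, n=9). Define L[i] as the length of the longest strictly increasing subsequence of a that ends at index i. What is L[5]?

   i    0    1    2    3    4    5    6    7    8
a[i]    7    2    5    2    1    8    8   13   13
L[i]    1    1    2    1    1    3    3    4    4

3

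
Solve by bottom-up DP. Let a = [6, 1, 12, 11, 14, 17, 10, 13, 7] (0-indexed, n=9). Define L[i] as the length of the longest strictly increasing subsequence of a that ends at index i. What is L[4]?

3

   i    0    1    2    3    4    5    6    7    8
a[i]    6    1   12   11   14   17   10   13    7
L[i]    1    1    2    2    3    4    2    3    2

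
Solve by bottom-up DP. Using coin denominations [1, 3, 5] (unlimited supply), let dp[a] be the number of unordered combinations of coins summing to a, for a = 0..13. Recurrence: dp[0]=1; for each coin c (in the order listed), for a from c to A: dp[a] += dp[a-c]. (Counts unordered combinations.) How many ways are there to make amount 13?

after  coin     0     1     2     3     4     5     6     7     8     9    10    11    12    13
          1     1     1     1     1     1     1     1     1     1     1     1     1     1     1
          3     1     1     1     2     2     2     3     3     3     4     4     4     5     5
          5     1     1     1     2     2     3     4     4     5     6     7     8     9    10

10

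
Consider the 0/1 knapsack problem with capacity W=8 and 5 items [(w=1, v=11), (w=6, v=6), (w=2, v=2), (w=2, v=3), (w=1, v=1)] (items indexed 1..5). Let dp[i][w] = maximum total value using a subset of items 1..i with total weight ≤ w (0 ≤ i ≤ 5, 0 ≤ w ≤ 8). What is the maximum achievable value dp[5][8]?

18

i\w   0   1   2   3   4   5   6   7   8
  0   0   0   0   0   0   0   0   0   0
  1   0  11  11  11  11  11  11  11  11
  2   0  11  11  11  11  11  11  17  17
  3   0  11  11  13  13  13  13  17  17
  4   0  11  11  14  14  16  16  17  17
  5   0  11  12  14  15  16  17  17  18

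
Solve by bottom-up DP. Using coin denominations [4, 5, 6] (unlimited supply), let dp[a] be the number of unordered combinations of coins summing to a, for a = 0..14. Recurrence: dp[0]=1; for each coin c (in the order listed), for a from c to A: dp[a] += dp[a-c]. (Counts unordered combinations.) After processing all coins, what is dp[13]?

after  coin     0     1     2     3     4     5     6     7     8     9    10    11    12    13    14
          4     1     0     0     0     1     0     0     0     1     0     0     0     1     0     0
          5     1     0     0     0     1     1     0     0     1     1     1     0     1     1     1
          6     1     0     0     0     1     1     1     0     1     1     2     1     2     1     2

1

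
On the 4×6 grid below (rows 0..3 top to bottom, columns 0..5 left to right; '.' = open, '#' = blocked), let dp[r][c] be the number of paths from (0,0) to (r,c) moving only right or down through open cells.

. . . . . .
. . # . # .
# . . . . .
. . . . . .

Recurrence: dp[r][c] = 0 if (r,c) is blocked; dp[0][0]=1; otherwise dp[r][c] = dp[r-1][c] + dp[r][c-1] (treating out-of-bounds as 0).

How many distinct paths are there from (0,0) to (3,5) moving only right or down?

14

r\c   0   1   2   3   4   5
  0   1   1   1   1   1   1
  1   1   2   0   1   0   1
  2   0   2   2   3   3   4
  3   0   2   4   7  10  14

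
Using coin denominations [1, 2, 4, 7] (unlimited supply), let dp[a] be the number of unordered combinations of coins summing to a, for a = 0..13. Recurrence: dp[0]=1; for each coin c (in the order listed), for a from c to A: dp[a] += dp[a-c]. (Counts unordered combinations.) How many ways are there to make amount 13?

22

after  coin     0     1     2     3     4     5     6     7     8     9    10    11    12    13
          1     1     1     1     1     1     1     1     1     1     1     1     1     1     1
          2     1     1     2     2     3     3     4     4     5     5     6     6     7     7
          4     1     1     2     2     4     4     6     6     9     9    12    12    16    16
          7     1     1     2     2     4     4     6     7    10    11    14    16    20    22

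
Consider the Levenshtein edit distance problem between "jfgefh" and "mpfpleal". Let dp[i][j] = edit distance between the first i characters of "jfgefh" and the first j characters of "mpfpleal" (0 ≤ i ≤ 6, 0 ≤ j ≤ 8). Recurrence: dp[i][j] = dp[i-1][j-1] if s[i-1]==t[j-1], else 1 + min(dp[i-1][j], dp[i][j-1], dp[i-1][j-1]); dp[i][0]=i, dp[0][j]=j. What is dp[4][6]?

   ''  m  p  f  p  l  e  a  l
''  0  1  2  3  4  5  6  7  8
 j  1  1  2  3  4  5  6  7  8
 f  2  2  2  2  3  4  5  6  7
 g  3  3  3  3  3  4  5  6  7
 e  4  4  4  4  4  4  4  5  6
 f  5  5  5  4  5  5  5  5  6
 h  6  6  6  5  5  6  6  6  6

4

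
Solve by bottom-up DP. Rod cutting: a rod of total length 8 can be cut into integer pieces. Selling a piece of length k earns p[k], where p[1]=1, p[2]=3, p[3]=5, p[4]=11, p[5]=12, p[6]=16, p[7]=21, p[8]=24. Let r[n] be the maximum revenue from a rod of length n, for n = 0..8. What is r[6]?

16

   n    0    1    2    3    4    5    6    7    8
r[n]    0    1    3    5   11   12   16   21   24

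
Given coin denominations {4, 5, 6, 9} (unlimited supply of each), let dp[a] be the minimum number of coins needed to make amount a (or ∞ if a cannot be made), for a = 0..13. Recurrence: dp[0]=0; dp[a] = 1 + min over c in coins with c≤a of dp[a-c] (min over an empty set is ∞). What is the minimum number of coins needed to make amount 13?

 a  0  1  2  3  4  5  6  7  8  9 10 11 12 13
dp  0  -  -  -  1  1  1  -  2  1  2  2  2  2
(- denotes ∞ / unreachable)

2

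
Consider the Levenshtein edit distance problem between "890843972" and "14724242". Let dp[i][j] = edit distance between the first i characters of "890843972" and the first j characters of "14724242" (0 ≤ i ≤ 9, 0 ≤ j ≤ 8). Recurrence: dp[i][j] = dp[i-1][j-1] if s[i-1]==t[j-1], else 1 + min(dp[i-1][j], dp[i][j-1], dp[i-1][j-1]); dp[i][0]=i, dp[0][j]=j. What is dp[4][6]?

6

   ''  1  4  7  2  4  2  4  2
''  0  1  2  3  4  5  6  7  8
 8  1  1  2  3  4  5  6  7  8
 9  2  2  2  3  4  5  6  7  8
 0  3  3  3  3  4  5  6  7  8
 8  4  4  4  4  4  5  6  7  8
 4  5  5  4  5  5  4  5  6  7
 3  6  6  5  5  6  5  5  6  7
 9  7  7  6  6  6  6  6  6  7
 7  8  8  7  6  7  7  7  7  7
 2  9  9  8  7  6  7  7  8  7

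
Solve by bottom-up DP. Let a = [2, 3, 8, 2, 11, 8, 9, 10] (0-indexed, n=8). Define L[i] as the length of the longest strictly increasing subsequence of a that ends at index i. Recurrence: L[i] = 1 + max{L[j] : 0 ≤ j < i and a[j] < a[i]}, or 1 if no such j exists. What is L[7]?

5

   i    0    1    2    3    4    5    6    7
a[i]    2    3    8    2   11    8    9   10
L[i]    1    2    3    1    4    3    4    5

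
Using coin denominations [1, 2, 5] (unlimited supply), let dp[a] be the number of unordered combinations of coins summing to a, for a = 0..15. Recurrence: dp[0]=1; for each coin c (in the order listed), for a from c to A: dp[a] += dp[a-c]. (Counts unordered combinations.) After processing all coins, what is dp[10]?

after  coin     0     1     2     3     4     5     6     7     8     9    10    11    12    13    14    15
          1     1     1     1     1     1     1     1     1     1     1     1     1     1     1     1     1
          2     1     1     2     2     3     3     4     4     5     5     6     6     7     7     8     8
          5     1     1     2     2     3     4     5     6     7     8    10    11    13    14    16    18

10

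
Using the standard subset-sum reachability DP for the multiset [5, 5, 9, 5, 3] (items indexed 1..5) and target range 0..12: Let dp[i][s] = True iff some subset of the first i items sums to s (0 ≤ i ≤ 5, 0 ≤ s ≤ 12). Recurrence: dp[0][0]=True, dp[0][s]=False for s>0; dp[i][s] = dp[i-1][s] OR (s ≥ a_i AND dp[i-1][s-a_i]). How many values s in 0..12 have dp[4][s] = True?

i\s   0   1   2   3   4   5   6   7   8   9  10  11  12
  0   T   F   F   F   F   F   F   F   F   F   F   F   F
  1   T   F   F   F   F   T   F   F   F   F   F   F   F
  2   T   F   F   F   F   T   F   F   F   F   T   F   F
  3   T   F   F   F   F   T   F   F   F   T   T   F   F
  4   T   F   F   F   F   T   F   F   F   T   T   F   F
  5   T   F   F   T   F   T   F   F   T   T   T   F   T

4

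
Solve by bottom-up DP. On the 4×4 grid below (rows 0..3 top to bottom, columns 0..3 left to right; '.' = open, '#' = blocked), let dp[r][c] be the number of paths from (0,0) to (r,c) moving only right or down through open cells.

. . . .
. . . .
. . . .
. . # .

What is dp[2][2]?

r\c   0   1   2   3
  0   1   1   1   1
  1   1   2   3   4
  2   1   3   6  10
  3   1   4   0  10

6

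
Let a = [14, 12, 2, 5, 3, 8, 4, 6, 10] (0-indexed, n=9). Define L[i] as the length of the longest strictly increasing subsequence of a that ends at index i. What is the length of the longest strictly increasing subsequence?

   i    0    1    2    3    4    5    6    7    8
a[i]   14   12    2    5    3    8    4    6   10
L[i]    1    1    1    2    2    3    3    4    5

5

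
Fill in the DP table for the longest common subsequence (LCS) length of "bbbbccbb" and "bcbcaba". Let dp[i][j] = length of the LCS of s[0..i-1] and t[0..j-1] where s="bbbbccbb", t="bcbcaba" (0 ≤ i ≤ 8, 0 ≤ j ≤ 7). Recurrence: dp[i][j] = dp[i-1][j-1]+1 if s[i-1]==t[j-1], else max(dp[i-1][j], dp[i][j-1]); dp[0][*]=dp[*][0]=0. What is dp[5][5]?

3

   ''  b  c  b  c  a  b  a
''  0  0  0  0  0  0  0  0
 b  0  1  1  1  1  1  1  1
 b  0  1  1  2  2  2  2  2
 b  0  1  1  2  2  2  3  3
 b  0  1  1  2  2  2  3  3
 c  0  1  2  2  3  3  3  3
 c  0  1  2  2  3  3  3  3
 b  0  1  2  3  3  3  4  4
 b  0  1  2  3  3  3  4  4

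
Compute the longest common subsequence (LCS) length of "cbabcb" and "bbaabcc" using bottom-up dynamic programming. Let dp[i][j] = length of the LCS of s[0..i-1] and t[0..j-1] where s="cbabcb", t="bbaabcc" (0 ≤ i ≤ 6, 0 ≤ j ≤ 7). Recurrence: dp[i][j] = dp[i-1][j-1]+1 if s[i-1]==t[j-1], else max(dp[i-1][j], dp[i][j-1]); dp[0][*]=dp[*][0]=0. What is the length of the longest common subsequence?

   ''  b  b  a  a  b  c  c
''  0  0  0  0  0  0  0  0
 c  0  0  0  0  0  0  1  1
 b  0  1  1  1  1  1  1  1
 a  0  1  1  2  2  2  2  2
 b  0  1  2  2  2  3  3  3
 c  0  1  2  2  2  3  4  4
 b  0  1  2  2  2  3  4  4

4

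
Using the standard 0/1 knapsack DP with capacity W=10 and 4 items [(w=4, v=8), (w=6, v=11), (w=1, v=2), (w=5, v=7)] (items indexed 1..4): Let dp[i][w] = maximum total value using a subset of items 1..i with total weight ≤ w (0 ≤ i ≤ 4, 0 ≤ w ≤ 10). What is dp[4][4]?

i\w   0   1   2   3   4   5   6   7   8   9  10
  0   0   0   0   0   0   0   0   0   0   0   0
  1   0   0   0   0   8   8   8   8   8   8   8
  2   0   0   0   0   8   8  11  11  11  11  19
  3   0   2   2   2   8  10  11  13  13  13  19
  4   0   2   2   2   8  10  11  13  13  15  19

8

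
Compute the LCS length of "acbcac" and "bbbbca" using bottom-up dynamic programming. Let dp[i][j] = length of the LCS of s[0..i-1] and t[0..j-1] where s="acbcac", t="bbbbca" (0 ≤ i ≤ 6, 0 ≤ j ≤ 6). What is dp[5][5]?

   ''  b  b  b  b  c  a
''  0  0  0  0  0  0  0
 a  0  0  0  0  0  0  1
 c  0  0  0  0  0  1  1
 b  0  1  1  1  1  1  1
 c  0  1  1  1  1  2  2
 a  0  1  1  1  1  2  3
 c  0  1  1  1  1  2  3

2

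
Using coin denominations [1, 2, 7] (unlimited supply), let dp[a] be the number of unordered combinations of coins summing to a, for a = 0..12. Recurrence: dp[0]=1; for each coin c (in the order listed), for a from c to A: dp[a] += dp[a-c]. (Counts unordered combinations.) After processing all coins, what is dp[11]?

after  coin     0     1     2     3     4     5     6     7     8     9    10    11    12
          1     1     1     1     1     1     1     1     1     1     1     1     1     1
          2     1     1     2     2     3     3     4     4     5     5     6     6     7
          7     1     1     2     2     3     3     4     5     6     7     8     9    10

9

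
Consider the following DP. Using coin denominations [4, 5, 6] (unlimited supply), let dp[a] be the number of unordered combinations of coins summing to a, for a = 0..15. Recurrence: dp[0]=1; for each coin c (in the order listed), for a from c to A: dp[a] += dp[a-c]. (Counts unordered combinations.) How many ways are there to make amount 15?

2

after  coin     0     1     2     3     4     5     6     7     8     9    10    11    12    13    14    15
          4     1     0     0     0     1     0     0     0     1     0     0     0     1     0     0     0
          5     1     0     0     0     1     1     0     0     1     1     1     0     1     1     1     1
          6     1     0     0     0     1     1     1     0     1     1     2     1     2     1     2     2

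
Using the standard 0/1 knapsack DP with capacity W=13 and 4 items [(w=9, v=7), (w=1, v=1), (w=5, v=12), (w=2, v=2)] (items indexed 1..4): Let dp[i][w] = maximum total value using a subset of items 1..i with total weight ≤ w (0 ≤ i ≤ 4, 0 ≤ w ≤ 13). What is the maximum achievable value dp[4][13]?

i\w   0   1   2   3   4   5   6   7   8   9  10  11  12  13
  0   0   0   0   0   0   0   0   0   0   0   0   0   0   0
  1   0   0   0   0   0   0   0   0   0   7   7   7   7   7
  2   0   1   1   1   1   1   1   1   1   7   8   8   8   8
  3   0   1   1   1   1  12  13  13  13  13  13  13  13  13
  4   0   1   2   3   3  12  13  14  15  15  15  15  15  15

15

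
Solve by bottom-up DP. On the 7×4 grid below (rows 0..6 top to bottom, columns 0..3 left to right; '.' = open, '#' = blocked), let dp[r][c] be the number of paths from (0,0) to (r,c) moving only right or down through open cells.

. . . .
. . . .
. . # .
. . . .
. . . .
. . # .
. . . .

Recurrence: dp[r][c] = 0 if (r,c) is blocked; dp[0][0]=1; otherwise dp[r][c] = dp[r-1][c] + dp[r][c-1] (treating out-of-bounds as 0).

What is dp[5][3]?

r\c   0   1   2   3
  0   1   1   1   1
  1   1   2   3   4
  2   1   3   0   4
  3   1   4   4   8
  4   1   5   9  17
  5   1   6   0  17
  6   1   7   7  24

17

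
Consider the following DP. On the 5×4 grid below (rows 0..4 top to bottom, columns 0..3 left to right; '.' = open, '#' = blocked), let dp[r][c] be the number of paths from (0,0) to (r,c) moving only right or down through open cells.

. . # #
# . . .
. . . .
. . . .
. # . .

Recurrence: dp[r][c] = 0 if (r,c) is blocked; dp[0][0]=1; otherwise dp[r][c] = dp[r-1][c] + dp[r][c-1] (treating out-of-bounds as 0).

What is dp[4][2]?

3

r\c   0   1   2   3
  0   1   1   0   0
  1   0   1   1   1
  2   0   1   2   3
  3   0   1   3   6
  4   0   0   3   9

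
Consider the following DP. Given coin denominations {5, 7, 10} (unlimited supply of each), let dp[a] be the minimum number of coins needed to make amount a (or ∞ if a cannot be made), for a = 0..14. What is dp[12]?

2

 a  0  1  2  3  4  5  6  7  8  9 10 11 12 13 14
dp  0  -  -  -  -  1  -  1  -  -  1  -  2  -  2
(- denotes ∞ / unreachable)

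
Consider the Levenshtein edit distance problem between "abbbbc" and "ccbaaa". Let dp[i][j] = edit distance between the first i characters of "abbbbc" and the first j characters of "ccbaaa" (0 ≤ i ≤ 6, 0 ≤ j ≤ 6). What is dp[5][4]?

4

   ''  c  c  b  a  a  a
''  0  1  2  3  4  5  6
 a  1  1  2  3  3  4  5
 b  2  2  2  2  3  4  5
 b  3  3  3  2  3  4  5
 b  4  4  4  3  3  4  5
 b  5  5  5  4  4  4  5
 c  6  5  5  5  5  5  5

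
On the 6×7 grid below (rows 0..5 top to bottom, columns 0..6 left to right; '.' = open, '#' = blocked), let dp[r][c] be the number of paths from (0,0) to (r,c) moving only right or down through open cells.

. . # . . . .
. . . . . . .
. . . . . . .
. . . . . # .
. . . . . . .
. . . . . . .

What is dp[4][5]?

r\c   0   1   2   3   4   5   6
  0   1   1   0   0   0   0   0
  1   1   2   2   2   2   2   2
  2   1   3   5   7   9  11  13
  3   1   4   9  16  25   0  13
  4   1   5  14  30  55  55  68
  5   1   6  20  50 105 160 228

55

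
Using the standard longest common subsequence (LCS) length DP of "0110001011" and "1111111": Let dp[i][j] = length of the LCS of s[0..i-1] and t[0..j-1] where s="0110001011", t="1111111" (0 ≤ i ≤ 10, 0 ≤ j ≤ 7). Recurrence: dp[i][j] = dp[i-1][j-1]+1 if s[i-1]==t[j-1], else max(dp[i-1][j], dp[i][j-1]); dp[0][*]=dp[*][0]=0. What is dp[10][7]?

   ''  1  1  1  1  1  1  1
''  0  0  0  0  0  0  0  0
 0  0  0  0  0  0  0  0  0
 1  0  1  1  1  1  1  1  1
 1  0  1  2  2  2  2  2  2
 0  0  1  2  2  2  2  2  2
 0  0  1  2  2  2  2  2  2
 0  0  1  2  2  2  2  2  2
 1  0  1  2  3  3  3  3  3
 0  0  1  2  3  3  3  3  3
 1  0  1  2  3  4  4  4  4
 1  0  1  2  3  4  5  5  5

5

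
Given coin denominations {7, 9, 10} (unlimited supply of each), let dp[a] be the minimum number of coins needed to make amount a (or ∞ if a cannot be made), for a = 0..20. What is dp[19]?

 a  0  1  2  3  4  5  6  7  8  9 10 11 12 13 14 15 16 17 18 19 20
dp  0  -  -  -  -  -  -  1  -  1  1  -  -  -  2  -  2  2  2  2  2
(- denotes ∞ / unreachable)

2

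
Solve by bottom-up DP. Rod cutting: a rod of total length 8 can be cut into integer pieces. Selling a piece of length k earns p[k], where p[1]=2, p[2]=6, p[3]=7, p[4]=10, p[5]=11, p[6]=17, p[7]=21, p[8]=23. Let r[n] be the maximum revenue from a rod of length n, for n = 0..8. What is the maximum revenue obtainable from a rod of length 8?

   n    0    1    2    3    4    5    6    7    8
r[n]    0    2    6    8   12   14   18   21   24

24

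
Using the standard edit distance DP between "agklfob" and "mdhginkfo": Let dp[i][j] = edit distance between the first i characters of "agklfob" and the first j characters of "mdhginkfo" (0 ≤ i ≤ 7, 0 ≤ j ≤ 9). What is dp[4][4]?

   ''  m  d  h  g  i  n  k  f  o
''  0  1  2  3  4  5  6  7  8  9
 a  1  1  2  3  4  5  6  7  8  9
 g  2  2  2  3  3  4  5  6  7  8
 k  3  3  3  3  4  4  5  5  6  7
 l  4  4  4  4  4  5  5  6  6  7
 f  5  5  5  5  5  5  6  6  6  7
 o  6  6  6  6  6  6  6  7  7  6
 b  7  7  7  7  7  7  7  7  8  7

4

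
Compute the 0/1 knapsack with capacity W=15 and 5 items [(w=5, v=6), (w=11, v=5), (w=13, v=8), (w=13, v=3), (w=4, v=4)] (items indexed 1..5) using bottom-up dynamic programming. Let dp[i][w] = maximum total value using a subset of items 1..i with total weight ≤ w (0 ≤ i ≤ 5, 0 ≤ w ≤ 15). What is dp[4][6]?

i\w   0   1   2   3   4   5   6   7   8   9  10  11  12  13  14  15
  0   0   0   0   0   0   0   0   0   0   0   0   0   0   0   0   0
  1   0   0   0   0   0   6   6   6   6   6   6   6   6   6   6   6
  2   0   0   0   0   0   6   6   6   6   6   6   6   6   6   6   6
  3   0   0   0   0   0   6   6   6   6   6   6   6   6   8   8   8
  4   0   0   0   0   0   6   6   6   6   6   6   6   6   8   8   8
  5   0   0   0   0   4   6   6   6   6  10  10  10  10  10  10  10

6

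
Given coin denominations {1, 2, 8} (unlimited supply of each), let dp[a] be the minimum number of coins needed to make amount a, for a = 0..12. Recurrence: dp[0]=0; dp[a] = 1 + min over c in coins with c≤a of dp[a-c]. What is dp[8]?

 a  0  1  2  3  4  5  6  7  8  9 10 11 12
dp  0  1  1  2  2  3  3  4  1  2  2  3  3

1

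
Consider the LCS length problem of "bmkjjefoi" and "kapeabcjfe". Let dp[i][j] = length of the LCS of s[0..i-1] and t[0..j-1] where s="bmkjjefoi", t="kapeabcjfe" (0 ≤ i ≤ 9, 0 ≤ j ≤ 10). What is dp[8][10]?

   ''  k  a  p  e  a  b  c  j  f  e
''  0  0  0  0  0  0  0  0  0  0  0
 b  0  0  0  0  0  0  1  1  1  1  1
 m  0  0  0  0  0  0  1  1  1  1  1
 k  0  1  1  1  1  1  1  1  1  1  1
 j  0  1  1  1  1  1  1  1  2  2  2
 j  0  1  1  1  1  1  1  1  2  2  2
 e  0  1  1  1  2  2  2  2  2  2  3
 f  0  1  1  1  2  2  2  2  2  3  3
 o  0  1  1  1  2  2  2  2  2  3  3
 i  0  1  1  1  2  2  2  2  2  3  3

3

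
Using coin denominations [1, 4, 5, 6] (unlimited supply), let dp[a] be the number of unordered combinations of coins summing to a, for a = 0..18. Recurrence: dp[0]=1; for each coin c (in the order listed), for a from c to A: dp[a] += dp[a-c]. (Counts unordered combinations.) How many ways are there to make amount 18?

after  coin     0     1     2     3     4     5     6     7     8     9    10    11    12    13    14    15    16    17    18
          1     1     1     1     1     1     1     1     1     1     1     1     1     1     1     1     1     1     1     1
          4     1     1     1     1     2     2     2     2     3     3     3     3     4     4     4     4     5     5     5
          5     1     1     1     1     2     3     3     3     4     5     6     6     7     8     9    10    11    12    13
          6     1     1     1     1     2     3     4     4     5     6     8     9    11    12    14    16    19    21    24

24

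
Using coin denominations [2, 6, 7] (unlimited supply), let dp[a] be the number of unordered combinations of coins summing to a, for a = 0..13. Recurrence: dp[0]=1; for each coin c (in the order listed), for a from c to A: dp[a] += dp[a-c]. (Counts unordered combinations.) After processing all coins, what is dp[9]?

after  coin     0     1     2     3     4     5     6     7     8     9    10    11    12    13
          2     1     0     1     0     1     0     1     0     1     0     1     0     1     0
          6     1     0     1     0     1     0     2     0     2     0     2     0     3     0
          7     1     0     1     0     1     0     2     1     2     1     2     1     3     2

1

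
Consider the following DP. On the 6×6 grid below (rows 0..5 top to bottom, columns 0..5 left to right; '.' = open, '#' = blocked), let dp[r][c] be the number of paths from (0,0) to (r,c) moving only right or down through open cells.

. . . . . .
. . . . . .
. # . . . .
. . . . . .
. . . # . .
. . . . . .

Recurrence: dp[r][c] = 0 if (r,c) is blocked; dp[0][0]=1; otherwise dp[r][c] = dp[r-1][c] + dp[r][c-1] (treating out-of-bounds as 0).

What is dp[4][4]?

23

r\c   0   1   2   3   4   5
  0   1   1   1   1   1   1
  1   1   2   3   4   5   6
  2   1   0   3   7  12  18
  3   1   1   4  11  23  41
  4   1   2   6   0  23  64
  5   1   3   9   9  32  96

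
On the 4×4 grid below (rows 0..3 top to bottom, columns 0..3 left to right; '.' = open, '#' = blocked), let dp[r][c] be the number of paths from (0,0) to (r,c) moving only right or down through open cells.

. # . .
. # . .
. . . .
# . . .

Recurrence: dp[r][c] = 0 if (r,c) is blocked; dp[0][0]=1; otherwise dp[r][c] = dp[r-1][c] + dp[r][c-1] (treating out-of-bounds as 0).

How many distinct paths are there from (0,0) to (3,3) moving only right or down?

r\c   0   1   2   3
  0   1   0   0   0
  1   1   0   0   0
  2   1   1   1   1
  3   0   1   2   3

3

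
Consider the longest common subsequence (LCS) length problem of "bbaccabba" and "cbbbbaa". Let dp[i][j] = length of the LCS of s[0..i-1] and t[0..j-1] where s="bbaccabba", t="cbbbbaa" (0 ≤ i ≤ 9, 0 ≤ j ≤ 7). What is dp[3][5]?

   ''  c  b  b  b  b  a  a
''  0  0  0  0  0  0  0  0
 b  0  0  1  1  1  1  1  1
 b  0  0  1  2  2  2  2  2
 a  0  0  1  2  2  2  3  3
 c  0  1  1  2  2  2  3  3
 c  0  1  1  2  2  2  3  3
 a  0  1  1  2  2  2  3  4
 b  0  1  2  2  3  3  3  4
 b  0  1  2  3  3  4  4  4
 a  0  1  2  3  3  4  5  5

2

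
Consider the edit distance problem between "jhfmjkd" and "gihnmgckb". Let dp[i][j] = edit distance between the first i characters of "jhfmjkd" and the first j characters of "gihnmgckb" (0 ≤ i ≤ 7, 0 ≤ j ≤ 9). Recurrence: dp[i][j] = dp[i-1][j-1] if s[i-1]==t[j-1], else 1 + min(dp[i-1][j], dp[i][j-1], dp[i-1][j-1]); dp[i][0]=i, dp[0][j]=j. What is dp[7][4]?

   ''  g  i  h  n  m  g  c  k  b
''  0  1  2  3  4  5  6  7  8  9
 j  1  1  2  3  4  5  6  7  8  9
 h  2  2  2  2  3  4  5  6  7  8
 f  3  3  3  3  3  4  5  6  7  8
 m  4  4  4  4  4  3  4  5  6  7
 j  5  5  5  5  5  4  4  5  6  7
 k  6  6  6  6  6  5  5  5  5  6
 d  7  7  7  7  7  6  6  6  6  6

7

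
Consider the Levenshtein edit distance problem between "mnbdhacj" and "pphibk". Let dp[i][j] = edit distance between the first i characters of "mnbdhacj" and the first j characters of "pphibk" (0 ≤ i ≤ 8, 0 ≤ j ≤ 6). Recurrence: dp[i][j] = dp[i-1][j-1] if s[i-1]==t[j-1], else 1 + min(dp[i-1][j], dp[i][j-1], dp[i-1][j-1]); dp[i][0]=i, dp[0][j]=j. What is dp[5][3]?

4

   ''  p  p  h  i  b  k
''  0  1  2  3  4  5  6
 m  1  1  2  3  4  5  6
 n  2  2  2  3  4  5  6
 b  3  3  3  3  4  4  5
 d  4  4  4  4  4  5  5
 h  5  5  5  4  5  5  6
 a  6  6  6  5  5  6  6
 c  7  7  7  6  6  6  7
 j  8  8  8  7  7  7  7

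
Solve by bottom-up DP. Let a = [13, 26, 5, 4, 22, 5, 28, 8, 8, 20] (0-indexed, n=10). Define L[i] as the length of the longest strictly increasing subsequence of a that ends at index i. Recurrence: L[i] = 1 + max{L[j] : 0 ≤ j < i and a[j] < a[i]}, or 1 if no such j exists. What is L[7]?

   i    0    1    2    3    4    5    6    7    8    9
a[i]   13   26    5    4   22    5   28    8    8   20
L[i]    1    2    1    1    2    2    3    3    3    4

3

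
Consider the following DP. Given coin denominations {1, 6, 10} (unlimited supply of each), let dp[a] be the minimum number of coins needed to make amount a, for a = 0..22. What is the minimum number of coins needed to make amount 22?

3

 a  0  1  2  3  4  5  6  7  8  9 10 11 12 13 14 15 16 17 18 19 20 21 22
dp  0  1  2  3  4  5  1  2  3  4  1  2  2  3  4  5  2  3  3  4  2  3  3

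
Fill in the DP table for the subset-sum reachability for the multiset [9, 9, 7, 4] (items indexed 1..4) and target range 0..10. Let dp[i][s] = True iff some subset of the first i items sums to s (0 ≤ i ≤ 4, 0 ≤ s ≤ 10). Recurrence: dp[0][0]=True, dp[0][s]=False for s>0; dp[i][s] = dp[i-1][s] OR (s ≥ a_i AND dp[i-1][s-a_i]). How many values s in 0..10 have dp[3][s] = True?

3

i\s   0   1   2   3   4   5   6   7   8   9  10
  0   T   F   F   F   F   F   F   F   F   F   F
  1   T   F   F   F   F   F   F   F   F   T   F
  2   T   F   F   F   F   F   F   F   F   T   F
  3   T   F   F   F   F   F   F   T   F   T   F
  4   T   F   F   F   T   F   F   T   F   T   F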